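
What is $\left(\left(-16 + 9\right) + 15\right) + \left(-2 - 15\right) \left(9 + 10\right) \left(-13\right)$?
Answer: $4207$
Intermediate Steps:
$\left(\left(-16 + 9\right) + 15\right) + \left(-2 - 15\right) \left(9 + 10\right) \left(-13\right) = \left(-7 + 15\right) + \left(-17\right) 19 \left(-13\right) = 8 - -4199 = 8 + 4199 = 4207$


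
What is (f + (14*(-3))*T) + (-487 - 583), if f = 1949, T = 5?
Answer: 669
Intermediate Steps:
(f + (14*(-3))*T) + (-487 - 583) = (1949 + (14*(-3))*5) + (-487 - 583) = (1949 - 42*5) - 1070 = (1949 - 210) - 1070 = 1739 - 1070 = 669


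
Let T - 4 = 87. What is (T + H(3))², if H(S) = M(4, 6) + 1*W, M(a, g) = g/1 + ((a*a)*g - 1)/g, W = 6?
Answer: 508369/36 ≈ 14121.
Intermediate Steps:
M(a, g) = g + (-1 + g*a²)/g (M(a, g) = g*1 + (a²*g - 1)/g = g + (g*a² - 1)/g = g + (-1 + g*a²)/g)
T = 91 (T = 4 + 87 = 91)
H(S) = 167/6 (H(S) = (6 + 4² - 1/6) + 1*6 = (6 + 16 - 1*⅙) + 6 = (6 + 16 - ⅙) + 6 = 131/6 + 6 = 167/6)
(T + H(3))² = (91 + 167/6)² = (713/6)² = 508369/36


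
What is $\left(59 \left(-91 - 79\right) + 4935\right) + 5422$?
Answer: $327$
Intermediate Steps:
$\left(59 \left(-91 - 79\right) + 4935\right) + 5422 = \left(59 \left(-170\right) + 4935\right) + 5422 = \left(-10030 + 4935\right) + 5422 = -5095 + 5422 = 327$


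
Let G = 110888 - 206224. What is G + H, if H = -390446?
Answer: -485782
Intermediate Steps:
G = -95336
G + H = -95336 - 390446 = -485782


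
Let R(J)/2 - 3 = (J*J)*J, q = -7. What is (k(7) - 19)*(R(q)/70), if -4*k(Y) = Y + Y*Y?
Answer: 2244/7 ≈ 320.57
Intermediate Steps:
R(J) = 6 + 2*J³ (R(J) = 6 + 2*((J*J)*J) = 6 + 2*(J²*J) = 6 + 2*J³)
k(Y) = -Y/4 - Y²/4 (k(Y) = -(Y + Y*Y)/4 = -(Y + Y²)/4 = -Y/4 - Y²/4)
(k(7) - 19)*(R(q)/70) = (-¼*7*(1 + 7) - 19)*((6 + 2*(-7)³)/70) = (-¼*7*8 - 19)*((6 + 2*(-343))*(1/70)) = (-14 - 19)*((6 - 686)*(1/70)) = -(-22440)/70 = -33*(-68/7) = 2244/7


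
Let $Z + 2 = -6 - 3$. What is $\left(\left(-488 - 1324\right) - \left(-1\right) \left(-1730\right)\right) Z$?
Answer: $38962$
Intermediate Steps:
$Z = -11$ ($Z = -2 - 9 = -11$)
$\left(\left(-488 - 1324\right) - \left(-1\right) \left(-1730\right)\right) Z = \left(\left(-488 - 1324\right) - \left(-1\right) \left(-1730\right)\right) \left(-11\right) = \left(-1812 - 1730\right) \left(-11\right) = \left(-3542\right) \left(-11\right) = 38962$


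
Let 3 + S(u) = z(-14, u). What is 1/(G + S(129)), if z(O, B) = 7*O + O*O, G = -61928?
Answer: -1/61833 ≈ -1.6173e-5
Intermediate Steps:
z(O, B) = O² + 7*O (z(O, B) = 7*O + O² = O² + 7*O)
S(u) = 95 (S(u) = -3 - 14*(7 - 14) = -3 - 14*(-7) = -3 + 98 = 95)
1/(G + S(129)) = 1/(-61928 + 95) = 1/(-61833) = -1/61833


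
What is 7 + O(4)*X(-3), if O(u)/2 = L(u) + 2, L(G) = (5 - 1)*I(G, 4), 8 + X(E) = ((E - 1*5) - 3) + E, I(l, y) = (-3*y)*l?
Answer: 8367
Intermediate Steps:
I(l, y) = -3*l*y
X(E) = -16 + 2*E (X(E) = -8 + (((E - 1*5) - 3) + E) = -8 + (((E - 5) - 3) + E) = -8 + (((-5 + E) - 3) + E) = -8 + ((-8 + E) + E) = -8 + (-8 + 2*E) = -16 + 2*E)
L(G) = -48*G (L(G) = (5 - 1)*(-3*G*4) = 4*(-12*G) = -48*G)
O(u) = 4 - 96*u (O(u) = 2*(-48*u + 2) = 2*(2 - 48*u) = 4 - 96*u)
7 + O(4)*X(-3) = 7 + (4 - 96*4)*(-16 + 2*(-3)) = 7 + (4 - 384)*(-16 - 6) = 7 - 380*(-22) = 7 + 8360 = 8367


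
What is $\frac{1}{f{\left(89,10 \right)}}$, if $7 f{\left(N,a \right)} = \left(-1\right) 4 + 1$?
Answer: $- \frac{7}{3} \approx -2.3333$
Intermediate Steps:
$f{\left(N,a \right)} = - \frac{3}{7}$ ($f{\left(N,a \right)} = \frac{\left(-1\right) 4 + 1}{7} = \frac{-4 + 1}{7} = \frac{1}{7} \left(-3\right) = - \frac{3}{7}$)
$\frac{1}{f{\left(89,10 \right)}} = \frac{1}{- \frac{3}{7}} = - \frac{7}{3}$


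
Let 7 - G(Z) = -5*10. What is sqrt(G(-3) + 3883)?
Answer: 2*sqrt(985) ≈ 62.769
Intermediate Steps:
G(Z) = 57 (G(Z) = 7 - (-5)*10 = 7 - 1*(-50) = 7 + 50 = 57)
sqrt(G(-3) + 3883) = sqrt(57 + 3883) = sqrt(3940) = 2*sqrt(985)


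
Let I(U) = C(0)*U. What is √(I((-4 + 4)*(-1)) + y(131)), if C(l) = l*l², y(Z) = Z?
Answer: √131 ≈ 11.446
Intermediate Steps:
C(l) = l³
I(U) = 0 (I(U) = 0³*U = 0*U = 0)
√(I((-4 + 4)*(-1)) + y(131)) = √(0 + 131) = √131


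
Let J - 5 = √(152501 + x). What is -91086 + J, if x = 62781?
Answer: -91081 + √215282 ≈ -90617.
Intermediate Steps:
J = 5 + √215282 (J = 5 + √(152501 + 62781) = 5 + √215282 ≈ 468.98)
-91086 + J = -91086 + (5 + √215282) = -91081 + √215282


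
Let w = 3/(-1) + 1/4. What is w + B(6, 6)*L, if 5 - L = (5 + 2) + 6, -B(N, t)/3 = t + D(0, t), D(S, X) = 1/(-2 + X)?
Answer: 589/4 ≈ 147.25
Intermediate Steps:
B(N, t) = -3*t - 3/(-2 + t) (B(N, t) = -3*(t + 1/(-2 + t)) = -3*t - 3/(-2 + t))
L = -8 (L = 5 - ((5 + 2) + 6) = 5 - (7 + 6) = 5 - 1*13 = 5 - 13 = -8)
w = -11/4 (w = 3*(-1) + 1*(1/4) = -3 + 1/4 = -11/4 ≈ -2.7500)
w + B(6, 6)*L = -11/4 + (3*(-1 - 1*6*(-2 + 6))/(-2 + 6))*(-8) = -11/4 + (3*(-1 - 1*6*4)/4)*(-8) = -11/4 + (3*(1/4)*(-1 - 24))*(-8) = -11/4 + (3*(1/4)*(-25))*(-8) = -11/4 - 75/4*(-8) = -11/4 + 150 = 589/4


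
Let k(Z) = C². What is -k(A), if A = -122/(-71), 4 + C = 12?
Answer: -64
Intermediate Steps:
C = 8 (C = -4 + 12 = 8)
A = 122/71 (A = -122*(-1/71) = 122/71 ≈ 1.7183)
k(Z) = 64 (k(Z) = 8² = 64)
-k(A) = -1*64 = -64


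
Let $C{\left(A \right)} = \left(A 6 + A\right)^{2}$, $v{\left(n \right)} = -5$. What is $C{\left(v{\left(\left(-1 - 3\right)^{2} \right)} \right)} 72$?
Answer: $88200$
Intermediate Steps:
$C{\left(A \right)} = 49 A^{2}$ ($C{\left(A \right)} = \left(6 A + A\right)^{2} = \left(7 A\right)^{2} = 49 A^{2}$)
$C{\left(v{\left(\left(-1 - 3\right)^{2} \right)} \right)} 72 = 49 \left(-5\right)^{2} \cdot 72 = 49 \cdot 25 \cdot 72 = 1225 \cdot 72 = 88200$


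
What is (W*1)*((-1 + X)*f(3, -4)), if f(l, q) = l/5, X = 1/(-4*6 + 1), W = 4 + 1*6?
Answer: -144/23 ≈ -6.2609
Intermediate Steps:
W = 10 (W = 4 + 6 = 10)
X = -1/23 (X = 1/(-24 + 1) = 1/(-23) = -1/23 ≈ -0.043478)
f(l, q) = l/5 (f(l, q) = l*(⅕) = l/5)
(W*1)*((-1 + X)*f(3, -4)) = (10*1)*((-1 - 1/23)*((⅕)*3)) = 10*(-24/23*⅗) = 10*(-72/115) = -144/23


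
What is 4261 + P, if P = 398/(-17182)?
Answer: 36606052/8591 ≈ 4261.0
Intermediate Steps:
P = -199/8591 (P = 398*(-1/17182) = -199/8591 ≈ -0.023164)
4261 + P = 4261 - 199/8591 = 36606052/8591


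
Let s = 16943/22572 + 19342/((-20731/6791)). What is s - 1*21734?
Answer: -13134726138139/467940132 ≈ -28069.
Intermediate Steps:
s = -2964515309251/467940132 (s = 16943*(1/22572) + 19342/((-20731*1/6791)) = 16943/22572 + 19342/(-20731/6791) = 16943/22572 + 19342*(-6791/20731) = 16943/22572 - 131351522/20731 = -2964515309251/467940132 ≈ -6335.2)
s - 1*21734 = -2964515309251/467940132 - 1*21734 = -2964515309251/467940132 - 21734 = -13134726138139/467940132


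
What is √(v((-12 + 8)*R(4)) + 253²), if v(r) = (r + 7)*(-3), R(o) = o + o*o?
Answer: 2*√16057 ≈ 253.43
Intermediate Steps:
R(o) = o + o²
v(r) = -21 - 3*r (v(r) = (7 + r)*(-3) = -21 - 3*r)
√(v((-12 + 8)*R(4)) + 253²) = √((-21 - 3*(-12 + 8)*4*(1 + 4)) + 253²) = √((-21 - (-12)*4*5) + 64009) = √((-21 - (-12)*20) + 64009) = √((-21 - 3*(-80)) + 64009) = √((-21 + 240) + 64009) = √(219 + 64009) = √64228 = 2*√16057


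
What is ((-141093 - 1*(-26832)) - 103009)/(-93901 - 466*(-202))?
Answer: -217270/231 ≈ -940.56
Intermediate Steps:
((-141093 - 1*(-26832)) - 103009)/(-93901 - 466*(-202)) = ((-141093 + 26832) - 103009)/(-93901 + 94132) = (-114261 - 103009)/231 = -217270*1/231 = -217270/231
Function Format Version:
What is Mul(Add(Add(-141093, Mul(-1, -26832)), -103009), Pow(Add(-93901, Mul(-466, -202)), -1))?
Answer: Rational(-217270, 231) ≈ -940.56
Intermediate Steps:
Mul(Add(Add(-141093, Mul(-1, -26832)), -103009), Pow(Add(-93901, Mul(-466, -202)), -1)) = Mul(Add(Add(-141093, 26832), -103009), Pow(Add(-93901, 94132), -1)) = Mul(Add(-114261, -103009), Pow(231, -1)) = Mul(-217270, Rational(1, 231)) = Rational(-217270, 231)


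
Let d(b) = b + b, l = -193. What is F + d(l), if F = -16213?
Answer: -16599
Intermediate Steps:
d(b) = 2*b
F + d(l) = -16213 + 2*(-193) = -16213 - 386 = -16599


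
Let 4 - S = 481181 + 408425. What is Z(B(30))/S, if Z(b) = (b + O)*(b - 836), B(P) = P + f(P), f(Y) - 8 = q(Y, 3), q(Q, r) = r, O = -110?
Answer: -18285/296534 ≈ -0.061662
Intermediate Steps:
S = -889602 (S = 4 - (481181 + 408425) = 4 - 1*889606 = 4 - 889606 = -889602)
f(Y) = 11 (f(Y) = 8 + 3 = 11)
B(P) = 11 + P (B(P) = P + 11 = 11 + P)
Z(b) = (-836 + b)*(-110 + b) (Z(b) = (b - 110)*(b - 836) = (-110 + b)*(-836 + b) = (-836 + b)*(-110 + b))
Z(B(30))/S = (91960 + (11 + 30)**2 - 946*(11 + 30))/(-889602) = (91960 + 41**2 - 946*41)*(-1/889602) = (91960 + 1681 - 38786)*(-1/889602) = 54855*(-1/889602) = -18285/296534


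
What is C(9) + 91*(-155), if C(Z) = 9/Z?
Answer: -14104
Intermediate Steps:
C(9) + 91*(-155) = 9/9 + 91*(-155) = 9*(⅑) - 14105 = 1 - 14105 = -14104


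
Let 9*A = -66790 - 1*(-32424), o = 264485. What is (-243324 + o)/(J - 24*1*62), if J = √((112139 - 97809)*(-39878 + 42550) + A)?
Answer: 141694056/162323089 + 63483*√344573474/324646178 ≈ 4.5028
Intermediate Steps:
A = -34366/9 (A = (-66790 - 1*(-32424))/9 = (-66790 + 32424)/9 = (⅑)*(-34366) = -34366/9 ≈ -3818.4)
J = √344573474/3 (J = √((112139 - 97809)*(-39878 + 42550) - 34366/9) = √(14330*2672 - 34366/9) = √(38289760 - 34366/9) = √(344573474/9) = √344573474/3 ≈ 6187.6)
(-243324 + o)/(J - 24*1*62) = (-243324 + 264485)/(√344573474/3 - 24*1*62) = 21161/(√344573474/3 - 24*62) = 21161/(√344573474/3 - 1488) = 21161/(-1488 + √344573474/3)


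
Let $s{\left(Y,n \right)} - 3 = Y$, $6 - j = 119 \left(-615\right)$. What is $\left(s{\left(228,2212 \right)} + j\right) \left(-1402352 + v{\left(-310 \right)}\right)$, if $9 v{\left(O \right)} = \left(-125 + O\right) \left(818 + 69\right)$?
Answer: $-106111212054$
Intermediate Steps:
$v{\left(O \right)} = - \frac{110875}{9} + \frac{887 O}{9}$ ($v{\left(O \right)} = \frac{\left(-125 + O\right) \left(818 + 69\right)}{9} = \frac{\left(-125 + O\right) 887}{9} = \frac{-110875 + 887 O}{9} = - \frac{110875}{9} + \frac{887 O}{9}$)
$j = 73191$ ($j = 6 - 119 \left(-615\right) = 6 - -73185 = 6 + 73185 = 73191$)
$s{\left(Y,n \right)} = 3 + Y$
$\left(s{\left(228,2212 \right)} + j\right) \left(-1402352 + v{\left(-310 \right)}\right) = \left(\left(3 + 228\right) + 73191\right) \left(-1402352 + \left(- \frac{110875}{9} + \frac{887}{9} \left(-310\right)\right)\right) = \left(231 + 73191\right) \left(-1402352 - \frac{128615}{3}\right) = 73422 \left(-1402352 - \frac{128615}{3}\right) = 73422 \left(- \frac{4335671}{3}\right) = -106111212054$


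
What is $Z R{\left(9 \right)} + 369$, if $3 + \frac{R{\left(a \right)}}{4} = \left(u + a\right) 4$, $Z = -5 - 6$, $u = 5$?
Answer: $-1963$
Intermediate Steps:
$Z = -11$ ($Z = -5 - 6 = -11$)
$R{\left(a \right)} = 68 + 16 a$ ($R{\left(a \right)} = -12 + 4 \left(5 + a\right) 4 = -12 + 4 \left(20 + 4 a\right) = -12 + \left(80 + 16 a\right) = 68 + 16 a$)
$Z R{\left(9 \right)} + 369 = - 11 \left(68 + 16 \cdot 9\right) + 369 = - 11 \left(68 + 144\right) + 369 = \left(-11\right) 212 + 369 = -2332 + 369 = -1963$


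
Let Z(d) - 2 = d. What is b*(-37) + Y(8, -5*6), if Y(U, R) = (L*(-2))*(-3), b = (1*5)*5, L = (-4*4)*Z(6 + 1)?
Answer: -1789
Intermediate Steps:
Z(d) = 2 + d
L = -144 (L = (-4*4)*(2 + (6 + 1)) = -16*(2 + 7) = -16*9 = -144)
b = 25 (b = 5*5 = 25)
Y(U, R) = -864 (Y(U, R) = -144*(-2)*(-3) = 288*(-3) = -864)
b*(-37) + Y(8, -5*6) = 25*(-37) - 864 = -925 - 864 = -1789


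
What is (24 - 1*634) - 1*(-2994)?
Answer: 2384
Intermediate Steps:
(24 - 1*634) - 1*(-2994) = (24 - 634) + 2994 = -610 + 2994 = 2384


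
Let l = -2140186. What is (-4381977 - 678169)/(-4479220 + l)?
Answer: 2530073/3309703 ≈ 0.76444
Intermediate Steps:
(-4381977 - 678169)/(-4479220 + l) = (-4381977 - 678169)/(-4479220 - 2140186) = -5060146/(-6619406) = -5060146*(-1/6619406) = 2530073/3309703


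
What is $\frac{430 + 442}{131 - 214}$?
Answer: $- \frac{872}{83} \approx -10.506$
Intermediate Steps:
$\frac{430 + 442}{131 - 214} = \frac{872}{-83} = 872 \left(- \frac{1}{83}\right) = - \frac{872}{83}$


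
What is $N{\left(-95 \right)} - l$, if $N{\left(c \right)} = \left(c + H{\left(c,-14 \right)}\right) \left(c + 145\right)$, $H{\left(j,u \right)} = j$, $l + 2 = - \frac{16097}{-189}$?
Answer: $- \frac{1811219}{189} \approx -9583.2$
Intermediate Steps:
$l = \frac{15719}{189}$ ($l = -2 - \frac{16097}{-189} = -2 - - \frac{16097}{189} = -2 + \frac{16097}{189} = \frac{15719}{189} \approx 83.169$)
$N{\left(c \right)} = 2 c \left(145 + c\right)$ ($N{\left(c \right)} = \left(c + c\right) \left(c + 145\right) = 2 c \left(145 + c\right)$)
$N{\left(-95 \right)} - l = 2 \left(-95\right) \left(145 - 95\right) - \frac{15719}{189} = 2 \left(-95\right) 50 - \frac{15719}{189} = -9500 - \frac{15719}{189} = - \frac{1811219}{189}$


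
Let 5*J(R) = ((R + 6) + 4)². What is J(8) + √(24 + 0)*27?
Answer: 324/5 + 54*√6 ≈ 197.07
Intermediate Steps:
J(R) = (10 + R)²/5 (J(R) = ((R + 6) + 4)²/5 = ((6 + R) + 4)²/5 = (10 + R)²/5)
J(8) + √(24 + 0)*27 = (10 + 8)²/5 + √(24 + 0)*27 = (⅕)*18² + √24*27 = (⅕)*324 + (2*√6)*27 = 324/5 + 54*√6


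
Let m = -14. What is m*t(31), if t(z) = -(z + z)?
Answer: 868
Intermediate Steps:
t(z) = -2*z
m*t(31) = -(-28)*31 = -14*(-62) = 868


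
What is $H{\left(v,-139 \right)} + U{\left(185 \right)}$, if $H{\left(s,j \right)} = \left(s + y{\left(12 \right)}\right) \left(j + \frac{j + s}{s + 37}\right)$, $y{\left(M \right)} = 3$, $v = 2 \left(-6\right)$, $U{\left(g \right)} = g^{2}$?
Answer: $\frac{888259}{25} \approx 35530.0$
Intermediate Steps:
$v = -12$
$H{\left(s,j \right)} = \left(3 + s\right) \left(j + \frac{j + s}{37 + s}\right)$ ($H{\left(s,j \right)} = \left(s + 3\right) \left(j + \frac{j + s}{s + 37}\right) = \left(3 + s\right) \left(j + \frac{j + s}{37 + s}\right)$)
$H{\left(v,-139 \right)} + U{\left(185 \right)} = \frac{\left(-12\right)^{2} + 3 \left(-12\right) + 114 \left(-139\right) - 139 \left(-12\right)^{2} + 41 \left(-139\right) \left(-12\right)}{37 - 12} + 185^{2} = \frac{144 - 36 - 15846 - 20016 + 68388}{25} + 34225 = \frac{1}{25} \cdot 32634 + 34225 = \frac{32634}{25} + 34225 = \frac{888259}{25}$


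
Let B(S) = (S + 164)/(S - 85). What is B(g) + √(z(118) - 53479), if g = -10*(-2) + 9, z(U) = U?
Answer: -193/56 + 231*I ≈ -3.4464 + 231.0*I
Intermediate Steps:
g = 29 (g = 20 + 9 = 29)
B(S) = (164 + S)/(-85 + S)
B(g) + √(z(118) - 53479) = (164 + 29)/(-85 + 29) + √(118 - 53479) = 193/(-56) + √(-53361) = -1/56*193 + 231*I = -193/56 + 231*I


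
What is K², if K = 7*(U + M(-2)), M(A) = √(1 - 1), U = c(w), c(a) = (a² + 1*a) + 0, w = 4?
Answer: 19600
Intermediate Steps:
c(a) = a + a² (c(a) = (a² + a) + 0 = (a + a²) + 0 = a + a²)
U = 20 (U = 4*(1 + 4) = 4*5 = 20)
M(A) = 0 (M(A) = √0 = 0)
K = 140 (K = 7*(20 + 0) = 7*20 = 140)
K² = 140² = 19600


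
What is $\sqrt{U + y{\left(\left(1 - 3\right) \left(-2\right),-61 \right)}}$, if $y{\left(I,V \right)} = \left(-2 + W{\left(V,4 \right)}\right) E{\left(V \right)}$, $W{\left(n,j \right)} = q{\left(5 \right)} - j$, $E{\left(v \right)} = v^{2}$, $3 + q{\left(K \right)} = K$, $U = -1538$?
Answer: $i \sqrt{16422} \approx 128.15 i$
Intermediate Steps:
$q{\left(K \right)} = -3 + K$
$W{\left(n,j \right)} = 2 - j$ ($W{\left(n,j \right)} = \left(-3 + 5\right) - j = 2 - j$)
$y{\left(I,V \right)} = - 4 V^{2}$ ($y{\left(I,V \right)} = \left(-2 + \left(2 - 4\right)\right) V^{2} = \left(-2 - 2\right) V^{2} = - 4 V^{2}$)
$\sqrt{U + y{\left(\left(1 - 3\right) \left(-2\right),-61 \right)}} = \sqrt{-1538 - 4 \left(-61\right)^{2}} = \sqrt{-1538 - 14884} = \sqrt{-16422} = i \sqrt{16422}$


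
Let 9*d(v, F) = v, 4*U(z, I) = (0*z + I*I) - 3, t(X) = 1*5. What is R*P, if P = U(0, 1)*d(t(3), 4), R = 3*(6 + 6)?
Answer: -10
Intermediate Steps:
t(X) = 5
U(z, I) = -¾ + I²/4 (U(z, I) = ((0*z + I*I) - 3)/4 = ((0 + I²) - 3)/4 = (I² - 3)/4 = (-3 + I²)/4 = -¾ + I²/4)
R = 36 (R = 3*12 = 36)
d(v, F) = v/9
P = -5/18 (P = (-¾ + (¼)*1²)*((⅑)*5) = (-¾ + (¼)*1)*(5/9) = (-¾ + ¼)*(5/9) = -½*5/9 = -5/18 ≈ -0.27778)
R*P = 36*(-5/18) = -10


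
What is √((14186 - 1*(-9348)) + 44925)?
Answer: √68459 ≈ 261.65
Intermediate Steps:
√((14186 - 1*(-9348)) + 44925) = √((14186 + 9348) + 44925) = √(23534 + 44925) = √68459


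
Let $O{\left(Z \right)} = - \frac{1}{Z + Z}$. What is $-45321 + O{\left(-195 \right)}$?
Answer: $- \frac{17675189}{390} \approx -45321.0$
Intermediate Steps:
$O{\left(Z \right)} = - \frac{1}{2 Z}$
$-45321 + O{\left(-195 \right)} = -45321 - \frac{1}{2 \left(-195\right)} = -45321 - - \frac{1}{390} = -45321 + \frac{1}{390} = - \frac{17675189}{390}$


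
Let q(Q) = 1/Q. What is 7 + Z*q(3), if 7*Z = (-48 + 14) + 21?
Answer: 134/21 ≈ 6.3810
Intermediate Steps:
Z = -13/7 (Z = ((-48 + 14) + 21)/7 = (-34 + 21)/7 = (1/7)*(-13) = -13/7 ≈ -1.8571)
7 + Z*q(3) = 7 - 13/7/3 = 7 - 13/7*1/3 = 7 - 13/21 = 134/21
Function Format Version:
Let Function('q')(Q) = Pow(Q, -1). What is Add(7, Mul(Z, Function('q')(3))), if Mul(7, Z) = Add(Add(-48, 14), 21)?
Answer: Rational(134, 21) ≈ 6.3810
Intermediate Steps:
Z = Rational(-13, 7) (Z = Mul(Rational(1, 7), Add(Add(-48, 14), 21)) = Mul(Rational(1, 7), Add(-34, 21)) = Mul(Rational(1, 7), -13) = Rational(-13, 7) ≈ -1.8571)
Add(7, Mul(Z, Function('q')(3))) = Add(7, Mul(Rational(-13, 7), Pow(3, -1))) = Add(7, Mul(Rational(-13, 7), Rational(1, 3))) = Add(7, Rational(-13, 21)) = Rational(134, 21)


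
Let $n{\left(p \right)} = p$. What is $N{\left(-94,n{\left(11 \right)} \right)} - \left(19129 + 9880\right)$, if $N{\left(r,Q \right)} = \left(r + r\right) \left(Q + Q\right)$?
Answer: $-33145$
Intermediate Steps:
$N{\left(r,Q \right)} = 4 Q r$ ($N{\left(r,Q \right)} = 2 r 2 Q = 4 Q r$)
$N{\left(-94,n{\left(11 \right)} \right)} - \left(19129 + 9880\right) = 4 \cdot 11 \left(-94\right) - \left(19129 + 9880\right) = -4136 - 29009 = -33145$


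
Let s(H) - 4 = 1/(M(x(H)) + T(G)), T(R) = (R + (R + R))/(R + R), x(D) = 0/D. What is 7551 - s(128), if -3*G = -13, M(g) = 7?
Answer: 128297/17 ≈ 7546.9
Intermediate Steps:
x(D) = 0
G = 13/3 (G = -⅓*(-13) = 13/3 ≈ 4.3333)
T(R) = 3/2 (T(R) = (R + 2*R)/((2*R)) = (3*R)*(1/(2*R)) = 3/2)
s(H) = 70/17 (s(H) = 4 + 1/(7 + 3/2) = 4 + 1/(17/2) = 4 + 2/17 = 70/17)
7551 - s(128) = 7551 - 1*70/17 = 7551 - 70/17 = 128297/17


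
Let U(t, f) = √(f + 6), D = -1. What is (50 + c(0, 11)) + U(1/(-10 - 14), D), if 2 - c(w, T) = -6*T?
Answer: 118 + √5 ≈ 120.24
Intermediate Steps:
c(w, T) = 2 + 6*T (c(w, T) = 2 - (-6)*T = 2 + 6*T)
U(t, f) = √(6 + f)
(50 + c(0, 11)) + U(1/(-10 - 14), D) = (50 + (2 + 6*11)) + √(6 - 1) = (50 + (2 + 66)) + √5 = (50 + 68) + √5 = 118 + √5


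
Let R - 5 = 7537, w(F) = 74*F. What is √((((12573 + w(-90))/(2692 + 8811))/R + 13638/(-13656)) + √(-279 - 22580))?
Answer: √(-30042242496940271335 + 30083946635600173156*I*√22859)/5484883466 ≈ 8.6659 + 8.7234*I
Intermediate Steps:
R = 7542 (R = 5 + 7537 = 7542)
√((((12573 + w(-90))/(2692 + 8811))/R + 13638/(-13656)) + √(-279 - 22580)) = √((((12573 + 74*(-90))/(2692 + 8811))/7542 + 13638/(-13656)) + √(-279 - 22580)) = √((((12573 - 6660)/11503)*(1/7542) + 13638*(-1/13656)) + √(-22859)) = √(((5913*(1/11503))*(1/7542) - 2273/2276) + I*√22859) = √(((5913/11503)*(1/7542) - 2273/2276) + I*√22859) = √((657/9639514 - 2273/2276) + I*√22859) = √(-10954559995/10969766932 + I*√22859)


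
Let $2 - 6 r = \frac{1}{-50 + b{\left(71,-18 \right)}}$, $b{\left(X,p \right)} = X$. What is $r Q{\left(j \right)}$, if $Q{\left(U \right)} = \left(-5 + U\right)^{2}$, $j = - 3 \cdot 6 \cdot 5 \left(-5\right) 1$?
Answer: $\frac{8119025}{126} \approx 64437.0$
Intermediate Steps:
$j = 450$ ($j = - 3 \cdot 30 \left(-5\right) 1 = \left(-3\right) \left(-150\right) 1 = 450 \cdot 1 = 450$)
$r = \frac{41}{126}$ ($r = \frac{1}{3} - \frac{1}{6 \left(-50 + 71\right)} = \frac{1}{3} - \frac{1}{6 \cdot 21} = \frac{1}{3} - \frac{1}{126} = \frac{41}{126} \approx 0.3254$)
$r Q{\left(j \right)} = \frac{41 \left(-5 + 450\right)^{2}}{126} = \frac{41 \cdot 445^{2}}{126} = \frac{41}{126} \cdot 198025 = \frac{8119025}{126}$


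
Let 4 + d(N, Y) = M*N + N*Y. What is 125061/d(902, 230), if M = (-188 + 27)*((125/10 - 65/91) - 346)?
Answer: 125061/48742723 ≈ 0.0025657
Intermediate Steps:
M = 107617/2 (M = -161*((125*(1/10) - 65*1/91) - 346) = -161*((25/2 - 5/7) - 346) = -161*(165/14 - 346) = -161*(-4679/14) = 107617/2 ≈ 53809.)
d(N, Y) = -4 + 107617*N/2 + N*Y (d(N, Y) = -4 + (107617*N/2 + N*Y) = -4 + 107617*N/2 + N*Y)
125061/d(902, 230) = 125061/(-4 + (107617/2)*902 + 902*230) = 125061/(-4 + 48535267 + 207460) = 125061/48742723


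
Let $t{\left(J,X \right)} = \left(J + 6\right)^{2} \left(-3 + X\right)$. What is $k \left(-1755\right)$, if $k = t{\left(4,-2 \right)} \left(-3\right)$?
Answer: $-2632500$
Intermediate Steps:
$t{\left(J,X \right)} = \left(6 + J\right)^{2} \left(-3 + X\right)$
$k = 1500$ ($k = \left(6 + 4\right)^{2} \left(-3 - 2\right) \left(-3\right) = 10^{2} \left(-5\right) \left(-3\right) = 100 \left(-5\right) \left(-3\right) = \left(-500\right) \left(-3\right) = 1500$)
$k \left(-1755\right) = 1500 \left(-1755\right) = -2632500$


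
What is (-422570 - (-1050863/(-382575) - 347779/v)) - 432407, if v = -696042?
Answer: -75890403044805907/88762756050 ≈ -8.5498e+5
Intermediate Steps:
(-422570 - (-1050863/(-382575) - 347779/v)) - 432407 = (-422570 - (-1050863/(-382575) - 347779/(-696042))) - 432407 = (-422570 - (-1050863*(-1/382575) - 347779*(-1/696042))) - 432407 = (-422570 - (1050863/382575 + 347779/696042)) - 432407 = (-422570 - 1*288165445057/88762756050) - 432407 = (-422570 - 288165445057/88762756050) - 432407 = -37508765989493557/88762756050 - 432407 = -75890403044805907/88762756050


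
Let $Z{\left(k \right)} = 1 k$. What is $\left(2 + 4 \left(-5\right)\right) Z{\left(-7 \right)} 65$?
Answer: $8190$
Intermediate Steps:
$Z{\left(k \right)} = k$
$\left(2 + 4 \left(-5\right)\right) Z{\left(-7 \right)} 65 = \left(2 + 4 \left(-5\right)\right) \left(-7\right) 65 = \left(2 - 20\right) \left(-7\right) 65 = \left(-18\right) \left(-7\right) 65 = 126 \cdot 65 = 8190$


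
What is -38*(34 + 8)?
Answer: -1596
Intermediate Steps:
-38*(34 + 8) = -38*42 = -1596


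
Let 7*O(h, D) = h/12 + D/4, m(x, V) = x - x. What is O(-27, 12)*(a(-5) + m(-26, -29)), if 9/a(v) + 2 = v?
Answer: -27/196 ≈ -0.13776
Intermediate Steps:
m(x, V) = 0
O(h, D) = D/28 + h/84 (O(h, D) = (h/12 + D/4)/7 = (D/4 + h/12)/7 = D/28 + h/84)
a(v) = 9/(-2 + v)
O(-27, 12)*(a(-5) + m(-26, -29)) = ((1/28)*12 + (1/84)*(-27))*(9/(-2 - 5) + 0) = (3/7 - 9/28)*(9/(-7) + 0) = 3*(9*(-⅐) + 0)/28 = 3*(-9/7 + 0)/28 = (3/28)*(-9/7) = -27/196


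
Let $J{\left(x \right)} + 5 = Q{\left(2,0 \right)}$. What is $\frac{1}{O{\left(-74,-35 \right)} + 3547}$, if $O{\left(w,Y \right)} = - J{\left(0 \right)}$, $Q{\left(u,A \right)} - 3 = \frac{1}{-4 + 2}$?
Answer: $\frac{2}{7099} \approx 0.00028173$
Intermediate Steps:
$Q{\left(u,A \right)} = \frac{5}{2}$ ($Q{\left(u,A \right)} = 3 + \frac{1}{-4 + 2} = 3 + \frac{1}{-2} = 3 - \frac{1}{2} = \frac{5}{2}$)
$J{\left(x \right)} = - \frac{5}{2}$ ($J{\left(x \right)} = -5 + \frac{5}{2} = - \frac{5}{2}$)
$O{\left(w,Y \right)} = \frac{5}{2}$ ($O{\left(w,Y \right)} = \left(-1\right) \left(- \frac{5}{2}\right) = \frac{5}{2}$)
$\frac{1}{O{\left(-74,-35 \right)} + 3547} = \frac{1}{\frac{5}{2} + 3547} = \frac{1}{\frac{7099}{2}} = \frac{2}{7099}$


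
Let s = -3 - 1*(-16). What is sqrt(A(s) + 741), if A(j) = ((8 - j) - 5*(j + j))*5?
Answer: sqrt(66) ≈ 8.1240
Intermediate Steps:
s = 13 (s = -3 + 16 = 13)
A(j) = 40 - 55*j (A(j) = ((8 - j) - 10*j)*5 = (8 - 11*j)*5 = 40 - 55*j)
sqrt(A(s) + 741) = sqrt((40 - 55*13) + 741) = sqrt((40 - 715) + 741) = sqrt(-675 + 741) = sqrt(66)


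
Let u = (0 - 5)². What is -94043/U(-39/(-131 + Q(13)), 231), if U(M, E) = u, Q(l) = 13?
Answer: -94043/25 ≈ -3761.7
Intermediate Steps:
u = 25 (u = (-5)² = 25)
U(M, E) = 25
-94043/U(-39/(-131 + Q(13)), 231) = -94043/25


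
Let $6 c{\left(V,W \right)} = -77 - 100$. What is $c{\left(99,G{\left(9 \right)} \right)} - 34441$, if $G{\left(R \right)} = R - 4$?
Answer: $- \frac{68941}{2} \approx -34471.0$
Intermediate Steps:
$G{\left(R \right)} = -4 + R$
$c{\left(V,W \right)} = - \frac{59}{2}$ ($c{\left(V,W \right)} = \frac{-77 - 100}{6} = \frac{1}{6} \left(-177\right) = - \frac{59}{2}$)
$c{\left(99,G{\left(9 \right)} \right)} - 34441 = - \frac{59}{2} - 34441 = - \frac{68941}{2}$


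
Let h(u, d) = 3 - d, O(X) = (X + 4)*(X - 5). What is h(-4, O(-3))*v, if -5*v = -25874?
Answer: 284614/5 ≈ 56923.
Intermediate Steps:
O(X) = (-5 + X)*(4 + X) (O(X) = (4 + X)*(-5 + X) = (-5 + X)*(4 + X))
v = 25874/5 (v = -⅕*(-25874) = 25874/5 ≈ 5174.8)
h(-4, O(-3))*v = (3 - (-20 + (-3)² - 1*(-3)))*(25874/5) = (3 - (-20 + 9 + 3))*(25874/5) = (3 - 1*(-8))*(25874/5) = (3 + 8)*(25874/5) = 11*(25874/5) = 284614/5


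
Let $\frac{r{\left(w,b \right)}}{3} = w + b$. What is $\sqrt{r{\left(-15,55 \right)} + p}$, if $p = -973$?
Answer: $i \sqrt{853} \approx 29.206 i$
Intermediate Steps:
$r{\left(w,b \right)} = 3 b + 3 w$ ($r{\left(w,b \right)} = 3 \left(w + b\right) = 3 \left(b + w\right) = 3 b + 3 w$)
$\sqrt{r{\left(-15,55 \right)} + p} = \sqrt{\left(3 \cdot 55 + 3 \left(-15\right)\right) - 973} = \sqrt{\left(165 - 45\right) - 973} = \sqrt{120 - 973} = \sqrt{-853} = i \sqrt{853}$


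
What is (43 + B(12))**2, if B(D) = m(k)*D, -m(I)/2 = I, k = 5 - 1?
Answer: 2809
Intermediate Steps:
k = 4
m(I) = -2*I
B(D) = -8*D (B(D) = (-2*4)*D = -8*D)
(43 + B(12))**2 = (43 - 8*12)**2 = (43 - 96)**2 = (-53)**2 = 2809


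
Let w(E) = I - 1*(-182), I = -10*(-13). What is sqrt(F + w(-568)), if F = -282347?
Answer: I*sqrt(282035) ≈ 531.07*I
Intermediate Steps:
I = 130
w(E) = 312 (w(E) = 130 - 1*(-182) = 130 + 182 = 312)
sqrt(F + w(-568)) = sqrt(-282347 + 312) = sqrt(-282035) = I*sqrt(282035)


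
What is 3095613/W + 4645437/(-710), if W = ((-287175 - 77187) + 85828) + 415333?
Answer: -633293250933/97127290 ≈ -6520.2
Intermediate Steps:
W = 136799 (W = (-364362 + 85828) + 415333 = -278534 + 415333 = 136799)
3095613/W + 4645437/(-710) = 3095613/136799 + 4645437/(-710) = 3095613*(1/136799) + 4645437*(-1/710) = 3095613/136799 - 4645437/710 = -633293250933/97127290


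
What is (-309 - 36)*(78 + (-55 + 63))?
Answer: -29670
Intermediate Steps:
(-309 - 36)*(78 + (-55 + 63)) = -345*(78 + 8) = -345*86 = -29670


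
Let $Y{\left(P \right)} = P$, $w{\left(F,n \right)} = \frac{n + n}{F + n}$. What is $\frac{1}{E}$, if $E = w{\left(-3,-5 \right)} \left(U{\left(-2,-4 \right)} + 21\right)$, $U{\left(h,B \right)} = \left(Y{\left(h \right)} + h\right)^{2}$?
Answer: $\frac{4}{185} \approx 0.021622$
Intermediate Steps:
$w{\left(F,n \right)} = \frac{2 n}{F + n}$
$U{\left(h,B \right)} = 4 h^{2}$ ($U{\left(h,B \right)} = \left(h + h\right)^{2} = \left(2 h\right)^{2} = 4 h^{2}$)
$E = \frac{185}{4}$ ($E = 2 \left(-5\right) \frac{1}{-3 - 5} \left(4 \left(-2\right)^{2} + 21\right) = 2 \left(-5\right) \frac{1}{-8} \left(4 \cdot 4 + 21\right) = 2 \left(-5\right) \left(- \frac{1}{8}\right) \left(16 + 21\right) = \frac{5}{4} \cdot 37 = \frac{185}{4} \approx 46.25$)
$\frac{1}{E} = \frac{1}{\frac{185}{4}} = \frac{4}{185}$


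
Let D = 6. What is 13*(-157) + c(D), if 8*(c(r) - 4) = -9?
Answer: -16305/8 ≈ -2038.1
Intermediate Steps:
c(r) = 23/8 (c(r) = 4 + (1/8)*(-9) = 4 - 9/8 = 23/8)
13*(-157) + c(D) = 13*(-157) + 23/8 = -2041 + 23/8 = -16305/8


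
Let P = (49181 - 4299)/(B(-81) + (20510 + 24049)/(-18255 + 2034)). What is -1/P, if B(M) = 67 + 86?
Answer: -406209/121338487 ≈ -0.0033477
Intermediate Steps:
B(M) = 153
P = 121338487/406209 (P = (49181 - 4299)/(153 + (20510 + 24049)/(-18255 + 2034)) = 44882/(153 + 44559/(-16221)) = 44882/(153 + 44559*(-1/16221)) = 44882/(153 - 14853/5407) = 44882/(812418/5407) = 44882*(5407/812418) = 121338487/406209 ≈ 298.71)
-1/P = -1/121338487/406209 = -1*406209/121338487 = -406209/121338487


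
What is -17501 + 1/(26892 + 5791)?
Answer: -571985182/32683 ≈ -17501.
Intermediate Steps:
-17501 + 1/(26892 + 5791) = -17501 + 1/32683 = -571985182/32683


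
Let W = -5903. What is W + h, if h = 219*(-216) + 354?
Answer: -52853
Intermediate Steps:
h = -46950 (h = -47304 + 354 = -46950)
W + h = -5903 - 46950 = -52853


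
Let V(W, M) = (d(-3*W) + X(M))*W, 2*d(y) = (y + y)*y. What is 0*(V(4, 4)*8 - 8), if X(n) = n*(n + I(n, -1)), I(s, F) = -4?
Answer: 0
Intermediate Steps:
d(y) = y² (d(y) = ((y + y)*y)/2 = ((2*y)*y)/2 = (2*y²)/2 = y²)
X(n) = n*(-4 + n) (X(n) = n*(n - 4) = n*(-4 + n))
V(W, M) = W*(9*W² + M*(-4 + M)) (V(W, M) = ((-3*W)² + M*(-4 + M))*W = (9*W² + M*(-4 + M))*W = W*(9*W² + M*(-4 + M)))
0*(V(4, 4)*8 - 8) = 0*((4*(9*4² + 4*(-4 + 4)))*8 - 8) = 0*((4*(9*16 + 4*0))*8 - 8) = 0*((4*(144 + 0))*8 - 8) = 0*((4*144)*8 - 8) = 0*(576*8 - 8) = 0*(4608 - 8) = 0*4600 = 0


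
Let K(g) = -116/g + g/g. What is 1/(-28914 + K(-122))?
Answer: -61/1763635 ≈ -3.4588e-5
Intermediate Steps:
K(g) = 1 - 116/g (K(g) = -116/g + 1 = 1 - 116/g)
1/(-28914 + K(-122)) = 1/(-28914 + (-116 - 122)/(-122)) = 1/(-28914 - 1/122*(-238)) = 1/(-28914 + 119/61) = 1/(-1763635/61) = -61/1763635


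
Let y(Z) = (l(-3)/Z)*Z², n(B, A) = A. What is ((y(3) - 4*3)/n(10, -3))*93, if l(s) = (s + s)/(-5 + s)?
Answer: 1209/4 ≈ 302.25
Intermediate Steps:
l(s) = 2*s/(-5 + s) (l(s) = (2*s)/(-5 + s) = 2*s/(-5 + s))
y(Z) = 3*Z/4 (y(Z) = ((2*(-3)/(-5 - 3))/Z)*Z² = ((2*(-3)/(-8))/Z)*Z² = ((2*(-3)*(-⅛))/Z)*Z² = (3/(4*Z))*Z² = 3*Z/4)
((y(3) - 4*3)/n(10, -3))*93 = (((¾)*3 - 4*3)/(-3))*93 = ((9/4 - 12)*(-⅓))*93 = -39/4*(-⅓)*93 = (13/4)*93 = 1209/4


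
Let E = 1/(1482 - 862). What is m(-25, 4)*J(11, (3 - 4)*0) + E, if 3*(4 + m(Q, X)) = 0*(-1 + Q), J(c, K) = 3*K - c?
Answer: 27281/620 ≈ 44.002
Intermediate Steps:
J(c, K) = -c + 3*K
m(Q, X) = -4 (m(Q, X) = -4 + (0*(-1 + Q))/3 = -4 + (⅓)*0 = -4 + 0 = -4)
E = 1/620 ≈ 0.0016129
m(-25, 4)*J(11, (3 - 4)*0) + E = -4*(-1*11 + 3*((3 - 4)*0)) + 1/620 = -4*(-11 + 3*(-1*0)) + 1/620 = -4*(-11 + 3*0) + 1/620 = -4*(-11 + 0) + 1/620 = -4*(-11) + 1/620 = 44 + 1/620 = 27281/620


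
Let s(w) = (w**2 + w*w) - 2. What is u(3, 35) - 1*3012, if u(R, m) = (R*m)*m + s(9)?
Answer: 823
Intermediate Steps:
s(w) = -2 + 2*w**2 (s(w) = (w**2 + w**2) - 2 = 2*w**2 - 2 = -2 + 2*w**2)
u(R, m) = 160 + R*m**2 (u(R, m) = (R*m)*m + (-2 + 2*9**2) = R*m**2 + (-2 + 2*81) = R*m**2 + (-2 + 162) = R*m**2 + 160 = 160 + R*m**2)
u(3, 35) - 1*3012 = (160 + 3*35**2) - 1*3012 = (160 + 3*1225) - 3012 = (160 + 3675) - 3012 = 3835 - 3012 = 823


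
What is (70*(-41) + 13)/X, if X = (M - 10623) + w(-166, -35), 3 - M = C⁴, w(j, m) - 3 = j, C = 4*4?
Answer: 2857/76319 ≈ 0.037435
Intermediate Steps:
C = 16
w(j, m) = 3 + j
M = -65533 (M = 3 - 1*16⁴ = 3 - 1*65536 = 3 - 65536 = -65533)
X = -76319 (X = (-65533 - 10623) + (3 - 166) = -76156 - 163 = -76319)
(70*(-41) + 13)/X = (70*(-41) + 13)/(-76319) = (-2870 + 13)*(-1/76319) = -2857*(-1/76319) = 2857/76319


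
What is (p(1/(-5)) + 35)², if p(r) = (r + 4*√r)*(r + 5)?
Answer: 678121/625 + 163392*I*√5/625 ≈ 1085.0 + 584.57*I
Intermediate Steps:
p(r) = (5 + r)*(r + 4*√r) (p(r) = (r + 4*√r)*(5 + r) = (5 + r)*(r + 4*√r))
(p(1/(-5)) + 35)² = (((1/(-5))² + 4*(1/(-5))^(3/2) + 5*(1/(-5)) + 20*√(1/(-5))) + 35)² = (((1*(-⅕))² + 4*(1*(-⅕))^(3/2) + 5*(1*(-⅕)) + 20*√(1*(-⅕))) + 35)² = (((-⅕)² + 4*(-⅕)^(3/2) + 5*(-⅕) + 20*√(-⅕)) + 35)² = ((1/25 + 4*(-I*√5/25) - 1 + 20*(I*√5/5)) + 35)² = ((1/25 - 4*I*√5/25 - 1 + 4*I*√5) + 35)² = ((-24/25 + 96*I*√5/25) + 35)² = (851/25 + 96*I*√5/25)²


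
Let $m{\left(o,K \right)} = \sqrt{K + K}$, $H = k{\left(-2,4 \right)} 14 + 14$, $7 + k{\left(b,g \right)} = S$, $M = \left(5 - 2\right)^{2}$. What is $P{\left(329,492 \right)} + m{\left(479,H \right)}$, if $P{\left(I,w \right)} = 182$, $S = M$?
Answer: $182 + 2 \sqrt{21} \approx 191.17$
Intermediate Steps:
$M = 9$ ($M = 3^{2} = 9$)
$S = 9$
$k{\left(b,g \right)} = 2$ ($k{\left(b,g \right)} = -7 + 9 = 2$)
$H = 42$ ($H = 2 \cdot 14 + 14 = 28 + 14 = 42$)
$m{\left(o,K \right)} = \sqrt{2} \sqrt{K}$ ($m{\left(o,K \right)} = \sqrt{2 K} = \sqrt{2} \sqrt{K}$)
$P{\left(329,492 \right)} + m{\left(479,H \right)} = 182 + \sqrt{2} \sqrt{42} = 182 + 2 \sqrt{21}$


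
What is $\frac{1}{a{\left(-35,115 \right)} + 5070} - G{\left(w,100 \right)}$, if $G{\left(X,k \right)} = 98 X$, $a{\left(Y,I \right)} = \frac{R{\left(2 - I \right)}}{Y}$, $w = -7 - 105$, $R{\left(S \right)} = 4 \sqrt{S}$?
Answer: $\frac{172808914747679}{15744252154} + \frac{35 i \sqrt{113}}{7872126077} \approx 10976.0 + 4.7262 \cdot 10^{-8} i$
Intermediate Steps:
$w = -112$ ($w = -7 - 105 = -112$)
$a{\left(Y,I \right)} = \frac{4 \sqrt{2 - I}}{Y}$
$\frac{1}{a{\left(-35,115 \right)} + 5070} - G{\left(w,100 \right)} = \frac{1}{\frac{4 \sqrt{2 - 115}}{-35} + 5070} - 98 \left(-112\right) = \frac{1}{4 \left(- \frac{1}{35}\right) \sqrt{2 - 115} + 5070} - -10976 = \frac{1}{4 \left(- \frac{1}{35}\right) \sqrt{-113} + 5070} + 10976 = \frac{1}{4 \left(- \frac{1}{35}\right) i \sqrt{113} + 5070} + 10976 = \frac{1}{- \frac{4 i \sqrt{113}}{35} + 5070} + 10976 = \frac{1}{5070 - \frac{4 i \sqrt{113}}{35}} + 10976 = 10976 + \frac{1}{5070 - \frac{4 i \sqrt{113}}{35}}$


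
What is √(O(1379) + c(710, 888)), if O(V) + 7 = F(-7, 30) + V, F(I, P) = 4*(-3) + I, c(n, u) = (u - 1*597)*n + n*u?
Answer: √838443 ≈ 915.67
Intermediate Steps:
c(n, u) = n*u + n*(-597 + u) (c(n, u) = (u - 597)*n + n*u = (-597 + u)*n + n*u = n*(-597 + u) + n*u = n*u + n*(-597 + u))
F(I, P) = -12 + I
O(V) = -26 + V (O(V) = -7 + ((-12 - 7) + V) = -7 + (-19 + V) = -26 + V)
√(O(1379) + c(710, 888)) = √((-26 + 1379) + 710*(-597 + 2*888)) = √(1353 + 710*(-597 + 1776)) = √(1353 + 710*1179) = √(1353 + 837090) = √838443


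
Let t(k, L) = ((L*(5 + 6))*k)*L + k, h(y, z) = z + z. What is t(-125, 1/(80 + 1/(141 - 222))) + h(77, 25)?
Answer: -287029950/3816131 ≈ -75.215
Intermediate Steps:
h(y, z) = 2*z
t(k, L) = k + 11*k*L**2 (t(k, L) = ((L*11)*k)*L + k = ((11*L)*k)*L + k = (11*L*k)*L + k = 11*k*L**2 + k = k + 11*k*L**2)
t(-125, 1/(80 + 1/(141 - 222))) + h(77, 25) = -125*(1 + 11*(1/(80 + 1/(141 - 222)))**2) + 2*25 = -125*(1 + 11*(1/(80 + 1/(-81)))**2) + 50 = -125*(1 + 11*(1/(80 - 1/81))**2) + 50 = -125*(1 + 11*(1/(6479/81))**2) + 50 = -125*(1 + 11*(81/6479)**2) + 50 = -125*(1 + 11*(6561/41977441)) + 50 = -125*(1 + 6561/3816131) + 50 = -125*3822692/3816131 + 50 = -477836500/3816131 + 50 = -287029950/3816131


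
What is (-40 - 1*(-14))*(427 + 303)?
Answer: -18980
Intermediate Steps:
(-40 - 1*(-14))*(427 + 303) = (-40 + 14)*730 = -26*730 = -18980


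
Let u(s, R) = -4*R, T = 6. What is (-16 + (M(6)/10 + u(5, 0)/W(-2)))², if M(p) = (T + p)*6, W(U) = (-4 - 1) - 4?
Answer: 1936/25 ≈ 77.440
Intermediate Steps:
W(U) = -9 (W(U) = -5 - 4 = -9)
M(p) = 36 + 6*p (M(p) = (6 + p)*6 = 36 + 6*p)
(-16 + (M(6)/10 + u(5, 0)/W(-2)))² = (-16 + ((36 + 6*6)/10 - 4*0/(-9)))² = (-16 + ((36 + 36)*(⅒) + 0*(-⅑)))² = (-16 + (72*(⅒) + 0))² = (-16 + (36/5 + 0))² = (-16 + 36/5)² = (-44/5)² = 1936/25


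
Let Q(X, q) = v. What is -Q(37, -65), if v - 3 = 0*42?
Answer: -3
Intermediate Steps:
v = 3 (v = 3 + 0*42 = 3 + 0 = 3)
Q(X, q) = 3
-Q(37, -65) = -1*3 = -3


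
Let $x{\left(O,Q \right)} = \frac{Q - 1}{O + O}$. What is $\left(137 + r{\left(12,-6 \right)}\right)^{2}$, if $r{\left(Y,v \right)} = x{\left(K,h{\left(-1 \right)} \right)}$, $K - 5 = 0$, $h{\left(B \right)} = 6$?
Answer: $\frac{75625}{4} \approx 18906.0$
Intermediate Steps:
$K = 5$ ($K = 5 + 0 = 5$)
$x{\left(O,Q \right)} = \frac{-1 + Q}{2 O}$
$r{\left(Y,v \right)} = \frac{1}{2}$ ($r{\left(Y,v \right)} = \frac{-1 + 6}{2 \cdot 5} = \frac{1}{2} \cdot \frac{1}{5} \cdot 5 = \frac{1}{2}$)
$\left(137 + r{\left(12,-6 \right)}\right)^{2} = \left(137 + \frac{1}{2}\right)^{2} = \left(\frac{275}{2}\right)^{2} = \frac{75625}{4}$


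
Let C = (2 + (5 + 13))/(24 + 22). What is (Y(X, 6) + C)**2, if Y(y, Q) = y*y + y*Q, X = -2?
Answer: 30276/529 ≈ 57.233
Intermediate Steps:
C = 10/23 (C = (2 + 18)/46 = 20*(1/46) = 10/23 ≈ 0.43478)
Y(y, Q) = y**2 + Q*y
(Y(X, 6) + C)**2 = (-2*(6 - 2) + 10/23)**2 = (-2*4 + 10/23)**2 = (-8 + 10/23)**2 = (-174/23)**2 = 30276/529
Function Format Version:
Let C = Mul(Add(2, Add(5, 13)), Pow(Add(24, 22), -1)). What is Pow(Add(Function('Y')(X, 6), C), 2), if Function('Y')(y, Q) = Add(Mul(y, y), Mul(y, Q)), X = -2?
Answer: Rational(30276, 529) ≈ 57.233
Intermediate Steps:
C = Rational(10, 23) (C = Mul(Add(2, 18), Pow(46, -1)) = Mul(20, Rational(1, 46)) = Rational(10, 23) ≈ 0.43478)
Function('Y')(y, Q) = Add(Pow(y, 2), Mul(Q, y))
Pow(Add(Function('Y')(X, 6), C), 2) = Pow(Add(Mul(-2, Add(6, -2)), Rational(10, 23)), 2) = Pow(Add(Mul(-2, 4), Rational(10, 23)), 2) = Pow(Add(-8, Rational(10, 23)), 2) = Pow(Rational(-174, 23), 2) = Rational(30276, 529)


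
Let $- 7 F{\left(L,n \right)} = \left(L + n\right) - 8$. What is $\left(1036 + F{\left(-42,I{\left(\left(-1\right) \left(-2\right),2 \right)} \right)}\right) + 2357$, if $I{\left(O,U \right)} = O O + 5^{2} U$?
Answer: $\frac{23747}{7} \approx 3392.4$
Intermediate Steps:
$I{\left(O,U \right)} = O^{2} + 25 U$
$F{\left(L,n \right)} = \frac{8}{7} - \frac{L}{7} - \frac{n}{7}$ ($F{\left(L,n \right)} = - \frac{\left(L + n\right) - 8}{7} = - \frac{-8 + L + n}{7} = \frac{8}{7} - \frac{L}{7} - \frac{n}{7}$)
$\left(1036 + F{\left(-42,I{\left(\left(-1\right) \left(-2\right),2 \right)} \right)}\right) + 2357 = \left(1036 - \left(- \frac{50}{7} + \frac{\left(\left(-1\right) \left(-2\right)\right)^{2} + 25 \cdot 2}{7}\right)\right) + 2357 = \left(1036 + \left(\frac{8}{7} + 6 - \frac{2^{2} + 50}{7}\right)\right) + 2357 = \left(1036 + \left(\frac{8}{7} + 6 - \frac{4 + 50}{7}\right)\right) + 2357 = \left(1036 + \left(\frac{8}{7} + 6 - \frac{54}{7}\right)\right) + 2357 = \left(1036 - \frac{4}{7}\right) + 2357 = \frac{7248}{7} + 2357 = \frac{23747}{7}$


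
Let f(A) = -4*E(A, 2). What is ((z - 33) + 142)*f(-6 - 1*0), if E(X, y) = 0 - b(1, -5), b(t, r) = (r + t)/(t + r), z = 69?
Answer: 712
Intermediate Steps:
b(t, r) = 1 (b(t, r) = (r + t)/(r + t) = 1)
E(X, y) = -1 (E(X, y) = 0 - 1*1 = 0 - 1 = -1)
f(A) = 4 (f(A) = -4*(-1) = 4)
((z - 33) + 142)*f(-6 - 1*0) = ((69 - 33) + 142)*4 = (36 + 142)*4 = 178*4 = 712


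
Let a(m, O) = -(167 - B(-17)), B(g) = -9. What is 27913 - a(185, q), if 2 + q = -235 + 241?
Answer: 28089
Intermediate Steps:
q = 4 (q = -2 + (-235 + 241) = -2 + 6 = 4)
a(m, O) = -176 (a(m, O) = -(167 - 1*(-9)) = -(167 + 9) = -1*176 = -176)
27913 - a(185, q) = 27913 - 1*(-176) = 27913 + 176 = 28089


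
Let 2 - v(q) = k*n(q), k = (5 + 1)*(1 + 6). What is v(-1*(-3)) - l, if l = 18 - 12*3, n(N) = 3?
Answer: -106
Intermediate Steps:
l = -18 (l = 18 - 36 = -18)
k = 42 (k = 6*7 = 42)
v(q) = -124 (v(q) = 2 - 42*3 = 2 - 1*126 = 2 - 126 = -124)
v(-1*(-3)) - l = -124 - 1*(-18) = -124 + 18 = -106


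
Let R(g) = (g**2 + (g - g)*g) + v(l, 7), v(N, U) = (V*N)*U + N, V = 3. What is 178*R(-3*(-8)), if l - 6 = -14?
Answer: 71200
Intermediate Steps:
l = -8 (l = 6 - 14 = -8)
v(N, U) = N + 3*N*U (v(N, U) = (3*N)*U + N = 3*N*U + N = N + 3*N*U)
R(g) = -176 + g**2 (R(g) = (g**2 + (g - g)*g) - 8*(1 + 3*7) = (g**2 + 0*g) - 8*(1 + 21) = (g**2 + 0) - 8*22 = g**2 - 176 = -176 + g**2)
178*R(-3*(-8)) = 178*(-176 + (-3*(-8))**2) = 178*(-176 + 24**2) = 178*(-176 + 576) = 178*400 = 71200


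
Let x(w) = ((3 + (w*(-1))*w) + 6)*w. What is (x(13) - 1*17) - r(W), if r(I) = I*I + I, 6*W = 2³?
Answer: -18901/9 ≈ -2100.1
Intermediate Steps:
W = 4/3 (W = (⅙)*2³ = (⅙)*8 = 4/3 ≈ 1.3333)
r(I) = I + I² (r(I) = I² + I = I + I²)
x(w) = w*(9 - w²) (x(w) = ((3 + (-w)*w) + 6)*w = ((3 - w²) + 6)*w = (9 - w²)*w = w*(9 - w²))
(x(13) - 1*17) - r(W) = (13*(9 - 1*13²) - 1*17) - 4*(1 + 4/3)/3 = (13*(9 - 1*169) - 17) - 4*7/(3*3) = (13*(9 - 169) - 17) - 1*28/9 = (13*(-160) - 17) - 28/9 = (-2080 - 17) - 28/9 = -2097 - 28/9 = -18901/9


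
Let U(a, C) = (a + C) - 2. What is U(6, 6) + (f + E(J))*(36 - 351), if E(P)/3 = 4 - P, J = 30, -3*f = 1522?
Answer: 184390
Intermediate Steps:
f = -1522/3 (f = -⅓*1522 = -1522/3 ≈ -507.33)
E(P) = 12 - 3*P (E(P) = 3*(4 - P) = 12 - 3*P)
U(a, C) = -2 + C + a (U(a, C) = (C + a) - 2 = -2 + C + a)
U(6, 6) + (f + E(J))*(36 - 351) = (-2 + 6 + 6) + (-1522/3 + (12 - 3*30))*(36 - 351) = 10 + (-1522/3 + (12 - 90))*(-315) = 10 + (-1522/3 - 78)*(-315) = 10 - 1756/3*(-315) = 10 + 184380 = 184390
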